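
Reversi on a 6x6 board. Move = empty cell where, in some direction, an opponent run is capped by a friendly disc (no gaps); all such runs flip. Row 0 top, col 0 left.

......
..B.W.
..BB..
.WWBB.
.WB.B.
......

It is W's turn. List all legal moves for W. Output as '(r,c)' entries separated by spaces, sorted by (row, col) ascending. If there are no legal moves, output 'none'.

Answer: (0,2) (1,3) (3,5) (4,3) (5,2) (5,3)

Derivation:
(0,1): no bracket -> illegal
(0,2): flips 2 -> legal
(0,3): no bracket -> illegal
(1,1): no bracket -> illegal
(1,3): flips 1 -> legal
(2,1): no bracket -> illegal
(2,4): no bracket -> illegal
(2,5): no bracket -> illegal
(3,5): flips 2 -> legal
(4,3): flips 1 -> legal
(4,5): no bracket -> illegal
(5,1): no bracket -> illegal
(5,2): flips 1 -> legal
(5,3): flips 1 -> legal
(5,4): no bracket -> illegal
(5,5): no bracket -> illegal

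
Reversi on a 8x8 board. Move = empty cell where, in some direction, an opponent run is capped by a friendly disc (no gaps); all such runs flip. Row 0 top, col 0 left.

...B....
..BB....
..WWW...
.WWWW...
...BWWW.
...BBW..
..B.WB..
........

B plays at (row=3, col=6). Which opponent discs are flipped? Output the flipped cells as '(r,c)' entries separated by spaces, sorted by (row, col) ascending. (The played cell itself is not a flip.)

Answer: (4,5)

Derivation:
Dir NW: first cell '.' (not opp) -> no flip
Dir N: first cell '.' (not opp) -> no flip
Dir NE: first cell '.' (not opp) -> no flip
Dir W: first cell '.' (not opp) -> no flip
Dir E: first cell '.' (not opp) -> no flip
Dir SW: opp run (4,5) capped by B -> flip
Dir S: opp run (4,6), next='.' -> no flip
Dir SE: first cell '.' (not opp) -> no flip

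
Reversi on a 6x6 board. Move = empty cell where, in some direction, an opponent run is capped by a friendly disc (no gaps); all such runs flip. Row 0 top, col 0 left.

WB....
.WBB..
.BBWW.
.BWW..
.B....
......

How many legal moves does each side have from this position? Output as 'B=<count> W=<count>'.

-- B to move --
(0,2): no bracket -> illegal
(1,0): flips 1 -> legal
(1,4): flips 2 -> legal
(1,5): no bracket -> illegal
(2,0): no bracket -> illegal
(2,5): flips 2 -> legal
(3,4): flips 3 -> legal
(3,5): flips 1 -> legal
(4,2): flips 1 -> legal
(4,3): flips 3 -> legal
(4,4): flips 1 -> legal
B mobility = 8
-- W to move --
(0,2): flips 4 -> legal
(0,3): flips 1 -> legal
(0,4): no bracket -> illegal
(1,0): flips 1 -> legal
(1,4): flips 2 -> legal
(2,0): flips 2 -> legal
(3,0): flips 1 -> legal
(4,0): no bracket -> illegal
(4,2): no bracket -> illegal
(5,0): flips 1 -> legal
(5,1): flips 3 -> legal
(5,2): no bracket -> illegal
W mobility = 8

Answer: B=8 W=8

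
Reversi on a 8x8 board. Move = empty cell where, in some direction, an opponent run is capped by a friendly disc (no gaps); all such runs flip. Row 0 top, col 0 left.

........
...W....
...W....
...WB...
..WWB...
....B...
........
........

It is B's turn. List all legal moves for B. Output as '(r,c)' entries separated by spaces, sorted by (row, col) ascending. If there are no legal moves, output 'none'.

(0,2): no bracket -> illegal
(0,3): no bracket -> illegal
(0,4): no bracket -> illegal
(1,2): flips 1 -> legal
(1,4): no bracket -> illegal
(2,2): flips 1 -> legal
(2,4): no bracket -> illegal
(3,1): no bracket -> illegal
(3,2): flips 2 -> legal
(4,1): flips 2 -> legal
(5,1): no bracket -> illegal
(5,2): flips 1 -> legal
(5,3): no bracket -> illegal

Answer: (1,2) (2,2) (3,2) (4,1) (5,2)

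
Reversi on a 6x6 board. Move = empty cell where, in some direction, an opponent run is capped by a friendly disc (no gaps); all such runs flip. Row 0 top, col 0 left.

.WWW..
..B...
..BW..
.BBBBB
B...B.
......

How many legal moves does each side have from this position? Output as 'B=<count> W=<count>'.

-- B to move --
(0,0): no bracket -> illegal
(0,4): no bracket -> illegal
(1,0): no bracket -> illegal
(1,1): no bracket -> illegal
(1,3): flips 1 -> legal
(1,4): flips 1 -> legal
(2,4): flips 1 -> legal
B mobility = 3
-- W to move --
(1,1): no bracket -> illegal
(1,3): no bracket -> illegal
(2,0): no bracket -> illegal
(2,1): flips 2 -> legal
(2,4): no bracket -> illegal
(2,5): no bracket -> illegal
(3,0): no bracket -> illegal
(4,1): flips 1 -> legal
(4,2): flips 3 -> legal
(4,3): flips 1 -> legal
(4,5): flips 1 -> legal
(5,0): no bracket -> illegal
(5,1): no bracket -> illegal
(5,3): no bracket -> illegal
(5,4): no bracket -> illegal
(5,5): no bracket -> illegal
W mobility = 5

Answer: B=3 W=5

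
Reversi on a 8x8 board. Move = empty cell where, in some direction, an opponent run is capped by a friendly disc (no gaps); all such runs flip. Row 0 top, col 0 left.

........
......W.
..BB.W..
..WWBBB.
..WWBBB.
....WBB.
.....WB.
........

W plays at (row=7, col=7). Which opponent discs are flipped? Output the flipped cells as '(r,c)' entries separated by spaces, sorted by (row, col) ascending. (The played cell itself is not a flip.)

Dir NW: opp run (6,6) (5,5) (4,4) capped by W -> flip
Dir N: first cell '.' (not opp) -> no flip
Dir NE: edge -> no flip
Dir W: first cell '.' (not opp) -> no flip
Dir E: edge -> no flip
Dir SW: edge -> no flip
Dir S: edge -> no flip
Dir SE: edge -> no flip

Answer: (4,4) (5,5) (6,6)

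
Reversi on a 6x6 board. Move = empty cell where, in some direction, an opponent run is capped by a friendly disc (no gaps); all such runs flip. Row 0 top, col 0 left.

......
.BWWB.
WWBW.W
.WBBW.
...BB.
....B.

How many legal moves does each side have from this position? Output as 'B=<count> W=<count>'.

Answer: B=9 W=10

Derivation:
-- B to move --
(0,1): no bracket -> illegal
(0,2): flips 1 -> legal
(0,3): flips 2 -> legal
(0,4): flips 1 -> legal
(1,0): flips 1 -> legal
(1,5): no bracket -> illegal
(2,4): flips 2 -> legal
(3,0): flips 1 -> legal
(3,5): flips 1 -> legal
(4,0): flips 1 -> legal
(4,1): flips 2 -> legal
(4,2): no bracket -> illegal
(4,5): no bracket -> illegal
B mobility = 9
-- W to move --
(0,0): no bracket -> illegal
(0,1): flips 1 -> legal
(0,2): flips 1 -> legal
(0,3): flips 1 -> legal
(0,4): no bracket -> illegal
(0,5): flips 1 -> legal
(1,0): flips 1 -> legal
(1,5): flips 1 -> legal
(2,4): no bracket -> illegal
(3,5): no bracket -> illegal
(4,1): flips 1 -> legal
(4,2): flips 2 -> legal
(4,5): no bracket -> illegal
(5,2): flips 1 -> legal
(5,3): flips 2 -> legal
(5,5): no bracket -> illegal
W mobility = 10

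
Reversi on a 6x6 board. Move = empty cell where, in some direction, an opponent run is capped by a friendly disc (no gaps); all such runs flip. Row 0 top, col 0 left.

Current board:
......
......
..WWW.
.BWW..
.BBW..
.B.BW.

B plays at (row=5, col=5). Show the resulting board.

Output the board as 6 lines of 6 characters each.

Place B at (5,5); scan 8 dirs for brackets.
Dir NW: first cell '.' (not opp) -> no flip
Dir N: first cell '.' (not opp) -> no flip
Dir NE: edge -> no flip
Dir W: opp run (5,4) capped by B -> flip
Dir E: edge -> no flip
Dir SW: edge -> no flip
Dir S: edge -> no flip
Dir SE: edge -> no flip
All flips: (5,4)

Answer: ......
......
..WWW.
.BWW..
.BBW..
.B.BBB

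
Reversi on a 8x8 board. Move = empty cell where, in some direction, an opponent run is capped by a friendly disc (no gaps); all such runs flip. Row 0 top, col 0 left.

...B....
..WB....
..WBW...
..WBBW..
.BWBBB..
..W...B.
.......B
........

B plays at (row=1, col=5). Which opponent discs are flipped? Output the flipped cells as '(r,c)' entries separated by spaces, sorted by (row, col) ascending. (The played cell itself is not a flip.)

Answer: (2,4)

Derivation:
Dir NW: first cell '.' (not opp) -> no flip
Dir N: first cell '.' (not opp) -> no flip
Dir NE: first cell '.' (not opp) -> no flip
Dir W: first cell '.' (not opp) -> no flip
Dir E: first cell '.' (not opp) -> no flip
Dir SW: opp run (2,4) capped by B -> flip
Dir S: first cell '.' (not opp) -> no flip
Dir SE: first cell '.' (not opp) -> no flip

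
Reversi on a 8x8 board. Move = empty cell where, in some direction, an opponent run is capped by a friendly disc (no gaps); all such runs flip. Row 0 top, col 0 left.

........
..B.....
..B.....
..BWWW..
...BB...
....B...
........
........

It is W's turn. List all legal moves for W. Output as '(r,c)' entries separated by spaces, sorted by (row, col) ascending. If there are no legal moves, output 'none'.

Answer: (1,1) (3,1) (5,2) (5,3) (5,5) (6,4)

Derivation:
(0,1): no bracket -> illegal
(0,2): no bracket -> illegal
(0,3): no bracket -> illegal
(1,1): flips 1 -> legal
(1,3): no bracket -> illegal
(2,1): no bracket -> illegal
(2,3): no bracket -> illegal
(3,1): flips 1 -> legal
(4,1): no bracket -> illegal
(4,2): no bracket -> illegal
(4,5): no bracket -> illegal
(5,2): flips 1 -> legal
(5,3): flips 2 -> legal
(5,5): flips 1 -> legal
(6,3): no bracket -> illegal
(6,4): flips 2 -> legal
(6,5): no bracket -> illegal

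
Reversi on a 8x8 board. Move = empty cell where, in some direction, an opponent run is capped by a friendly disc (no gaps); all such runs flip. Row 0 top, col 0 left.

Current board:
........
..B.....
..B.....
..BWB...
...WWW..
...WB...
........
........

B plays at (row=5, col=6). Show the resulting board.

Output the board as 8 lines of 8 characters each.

Place B at (5,6); scan 8 dirs for brackets.
Dir NW: opp run (4,5) capped by B -> flip
Dir N: first cell '.' (not opp) -> no flip
Dir NE: first cell '.' (not opp) -> no flip
Dir W: first cell '.' (not opp) -> no flip
Dir E: first cell '.' (not opp) -> no flip
Dir SW: first cell '.' (not opp) -> no flip
Dir S: first cell '.' (not opp) -> no flip
Dir SE: first cell '.' (not opp) -> no flip
All flips: (4,5)

Answer: ........
..B.....
..B.....
..BWB...
...WWB..
...WB.B.
........
........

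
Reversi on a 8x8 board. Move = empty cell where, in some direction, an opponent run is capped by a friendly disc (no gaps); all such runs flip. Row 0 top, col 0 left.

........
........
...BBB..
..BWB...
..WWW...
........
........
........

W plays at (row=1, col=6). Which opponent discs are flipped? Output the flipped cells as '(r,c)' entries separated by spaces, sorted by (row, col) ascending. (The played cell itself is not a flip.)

Dir NW: first cell '.' (not opp) -> no flip
Dir N: first cell '.' (not opp) -> no flip
Dir NE: first cell '.' (not opp) -> no flip
Dir W: first cell '.' (not opp) -> no flip
Dir E: first cell '.' (not opp) -> no flip
Dir SW: opp run (2,5) (3,4) capped by W -> flip
Dir S: first cell '.' (not opp) -> no flip
Dir SE: first cell '.' (not opp) -> no flip

Answer: (2,5) (3,4)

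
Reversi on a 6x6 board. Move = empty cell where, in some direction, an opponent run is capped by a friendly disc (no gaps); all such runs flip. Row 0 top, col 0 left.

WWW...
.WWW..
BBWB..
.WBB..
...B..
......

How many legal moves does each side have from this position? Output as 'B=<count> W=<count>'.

-- B to move --
(0,3): flips 2 -> legal
(0,4): no bracket -> illegal
(1,0): no bracket -> illegal
(1,4): no bracket -> illegal
(2,4): no bracket -> illegal
(3,0): flips 1 -> legal
(4,0): no bracket -> illegal
(4,1): flips 1 -> legal
(4,2): flips 1 -> legal
B mobility = 4
-- W to move --
(1,0): no bracket -> illegal
(1,4): no bracket -> illegal
(2,4): flips 1 -> legal
(3,0): flips 1 -> legal
(3,4): flips 3 -> legal
(4,1): no bracket -> illegal
(4,2): flips 1 -> legal
(4,4): flips 1 -> legal
(5,2): no bracket -> illegal
(5,3): flips 3 -> legal
(5,4): no bracket -> illegal
W mobility = 6

Answer: B=4 W=6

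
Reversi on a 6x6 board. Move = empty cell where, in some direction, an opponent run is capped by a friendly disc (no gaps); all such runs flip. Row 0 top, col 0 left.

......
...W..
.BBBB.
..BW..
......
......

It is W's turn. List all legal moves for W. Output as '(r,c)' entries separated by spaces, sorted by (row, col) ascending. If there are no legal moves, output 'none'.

(1,0): no bracket -> illegal
(1,1): flips 1 -> legal
(1,2): no bracket -> illegal
(1,4): no bracket -> illegal
(1,5): flips 1 -> legal
(2,0): no bracket -> illegal
(2,5): no bracket -> illegal
(3,0): no bracket -> illegal
(3,1): flips 2 -> legal
(3,4): no bracket -> illegal
(3,5): flips 1 -> legal
(4,1): no bracket -> illegal
(4,2): no bracket -> illegal
(4,3): no bracket -> illegal

Answer: (1,1) (1,5) (3,1) (3,5)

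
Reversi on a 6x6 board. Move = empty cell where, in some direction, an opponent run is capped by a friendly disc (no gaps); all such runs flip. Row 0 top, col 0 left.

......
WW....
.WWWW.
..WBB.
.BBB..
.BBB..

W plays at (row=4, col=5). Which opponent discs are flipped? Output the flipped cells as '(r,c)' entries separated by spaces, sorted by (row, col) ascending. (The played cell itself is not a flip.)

Dir NW: opp run (3,4) capped by W -> flip
Dir N: first cell '.' (not opp) -> no flip
Dir NE: edge -> no flip
Dir W: first cell '.' (not opp) -> no flip
Dir E: edge -> no flip
Dir SW: first cell '.' (not opp) -> no flip
Dir S: first cell '.' (not opp) -> no flip
Dir SE: edge -> no flip

Answer: (3,4)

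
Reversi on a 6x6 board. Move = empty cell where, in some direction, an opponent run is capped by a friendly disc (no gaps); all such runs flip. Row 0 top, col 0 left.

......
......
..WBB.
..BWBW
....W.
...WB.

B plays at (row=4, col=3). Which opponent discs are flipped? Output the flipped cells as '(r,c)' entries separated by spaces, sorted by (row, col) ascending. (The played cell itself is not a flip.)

Dir NW: first cell 'B' (not opp) -> no flip
Dir N: opp run (3,3) capped by B -> flip
Dir NE: first cell 'B' (not opp) -> no flip
Dir W: first cell '.' (not opp) -> no flip
Dir E: opp run (4,4), next='.' -> no flip
Dir SW: first cell '.' (not opp) -> no flip
Dir S: opp run (5,3), next=edge -> no flip
Dir SE: first cell 'B' (not opp) -> no flip

Answer: (3,3)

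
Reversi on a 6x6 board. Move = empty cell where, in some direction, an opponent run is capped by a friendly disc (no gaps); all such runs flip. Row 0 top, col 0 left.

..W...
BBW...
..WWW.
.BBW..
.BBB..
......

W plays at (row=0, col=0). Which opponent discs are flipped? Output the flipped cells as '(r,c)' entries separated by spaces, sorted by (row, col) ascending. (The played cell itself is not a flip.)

Answer: (1,1)

Derivation:
Dir NW: edge -> no flip
Dir N: edge -> no flip
Dir NE: edge -> no flip
Dir W: edge -> no flip
Dir E: first cell '.' (not opp) -> no flip
Dir SW: edge -> no flip
Dir S: opp run (1,0), next='.' -> no flip
Dir SE: opp run (1,1) capped by W -> flip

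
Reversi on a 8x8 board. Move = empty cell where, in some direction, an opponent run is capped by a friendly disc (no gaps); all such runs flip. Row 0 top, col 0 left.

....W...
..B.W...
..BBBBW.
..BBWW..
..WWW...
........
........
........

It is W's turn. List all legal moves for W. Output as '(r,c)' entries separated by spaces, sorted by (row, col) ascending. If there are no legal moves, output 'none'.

(0,1): flips 2 -> legal
(0,2): flips 3 -> legal
(0,3): no bracket -> illegal
(1,1): flips 2 -> legal
(1,3): flips 3 -> legal
(1,5): flips 3 -> legal
(1,6): flips 1 -> legal
(2,1): flips 5 -> legal
(3,1): flips 2 -> legal
(3,6): flips 1 -> legal
(4,1): flips 2 -> legal

Answer: (0,1) (0,2) (1,1) (1,3) (1,5) (1,6) (2,1) (3,1) (3,6) (4,1)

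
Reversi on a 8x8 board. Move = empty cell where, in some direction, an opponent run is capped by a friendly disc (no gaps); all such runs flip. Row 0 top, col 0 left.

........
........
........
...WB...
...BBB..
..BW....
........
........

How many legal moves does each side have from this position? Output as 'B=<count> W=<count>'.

-- B to move --
(2,2): flips 1 -> legal
(2,3): flips 1 -> legal
(2,4): no bracket -> illegal
(3,2): flips 1 -> legal
(4,2): no bracket -> illegal
(5,4): flips 1 -> legal
(6,2): flips 1 -> legal
(6,3): flips 1 -> legal
(6,4): no bracket -> illegal
B mobility = 6
-- W to move --
(2,3): no bracket -> illegal
(2,4): no bracket -> illegal
(2,5): no bracket -> illegal
(3,2): no bracket -> illegal
(3,5): flips 2 -> legal
(3,6): no bracket -> illegal
(4,1): no bracket -> illegal
(4,2): no bracket -> illegal
(4,6): no bracket -> illegal
(5,1): flips 1 -> legal
(5,4): no bracket -> illegal
(5,5): flips 1 -> legal
(5,6): no bracket -> illegal
(6,1): no bracket -> illegal
(6,2): no bracket -> illegal
(6,3): no bracket -> illegal
W mobility = 3

Answer: B=6 W=3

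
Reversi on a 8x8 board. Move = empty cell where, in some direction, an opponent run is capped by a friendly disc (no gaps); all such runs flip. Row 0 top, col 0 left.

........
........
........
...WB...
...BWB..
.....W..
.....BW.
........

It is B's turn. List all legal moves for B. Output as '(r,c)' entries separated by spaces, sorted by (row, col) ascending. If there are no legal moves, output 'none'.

(2,2): no bracket -> illegal
(2,3): flips 1 -> legal
(2,4): no bracket -> illegal
(3,2): flips 1 -> legal
(3,5): no bracket -> illegal
(4,2): no bracket -> illegal
(4,6): no bracket -> illegal
(5,3): no bracket -> illegal
(5,4): flips 1 -> legal
(5,6): no bracket -> illegal
(5,7): no bracket -> illegal
(6,4): no bracket -> illegal
(6,7): flips 1 -> legal
(7,5): no bracket -> illegal
(7,6): no bracket -> illegal
(7,7): no bracket -> illegal

Answer: (2,3) (3,2) (5,4) (6,7)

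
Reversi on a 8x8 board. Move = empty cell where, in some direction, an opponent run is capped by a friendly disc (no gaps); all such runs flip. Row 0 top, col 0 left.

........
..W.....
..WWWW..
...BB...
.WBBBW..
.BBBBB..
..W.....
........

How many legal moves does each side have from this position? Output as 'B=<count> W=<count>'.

-- B to move --
(0,1): flips 2 -> legal
(0,2): no bracket -> illegal
(0,3): no bracket -> illegal
(1,1): flips 1 -> legal
(1,3): flips 1 -> legal
(1,4): flips 1 -> legal
(1,5): flips 1 -> legal
(1,6): flips 1 -> legal
(2,1): no bracket -> illegal
(2,6): no bracket -> illegal
(3,0): flips 1 -> legal
(3,1): flips 1 -> legal
(3,2): no bracket -> illegal
(3,5): flips 1 -> legal
(3,6): flips 1 -> legal
(4,0): flips 1 -> legal
(4,6): flips 1 -> legal
(5,0): no bracket -> illegal
(5,6): flips 1 -> legal
(6,1): no bracket -> illegal
(6,3): no bracket -> illegal
(7,1): flips 1 -> legal
(7,2): flips 1 -> legal
(7,3): flips 1 -> legal
B mobility = 16
-- W to move --
(3,1): no bracket -> illegal
(3,2): flips 2 -> legal
(3,5): flips 2 -> legal
(4,0): flips 1 -> legal
(4,6): no bracket -> illegal
(5,0): no bracket -> illegal
(5,6): no bracket -> illegal
(6,0): flips 3 -> legal
(6,1): flips 4 -> legal
(6,3): flips 5 -> legal
(6,4): flips 3 -> legal
(6,5): flips 1 -> legal
(6,6): flips 3 -> legal
W mobility = 9

Answer: B=16 W=9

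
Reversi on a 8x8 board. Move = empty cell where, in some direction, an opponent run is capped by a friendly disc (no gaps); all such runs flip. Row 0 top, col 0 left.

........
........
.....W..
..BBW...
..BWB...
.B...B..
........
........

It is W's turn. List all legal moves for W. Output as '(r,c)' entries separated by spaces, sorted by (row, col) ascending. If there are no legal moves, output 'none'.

(2,1): flips 1 -> legal
(2,2): no bracket -> illegal
(2,3): flips 1 -> legal
(2,4): no bracket -> illegal
(3,1): flips 2 -> legal
(3,5): no bracket -> illegal
(4,0): no bracket -> illegal
(4,1): flips 1 -> legal
(4,5): flips 1 -> legal
(4,6): no bracket -> illegal
(5,0): no bracket -> illegal
(5,2): no bracket -> illegal
(5,3): no bracket -> illegal
(5,4): flips 1 -> legal
(5,6): no bracket -> illegal
(6,0): no bracket -> illegal
(6,1): no bracket -> illegal
(6,2): no bracket -> illegal
(6,4): no bracket -> illegal
(6,5): no bracket -> illegal
(6,6): no bracket -> illegal

Answer: (2,1) (2,3) (3,1) (4,1) (4,5) (5,4)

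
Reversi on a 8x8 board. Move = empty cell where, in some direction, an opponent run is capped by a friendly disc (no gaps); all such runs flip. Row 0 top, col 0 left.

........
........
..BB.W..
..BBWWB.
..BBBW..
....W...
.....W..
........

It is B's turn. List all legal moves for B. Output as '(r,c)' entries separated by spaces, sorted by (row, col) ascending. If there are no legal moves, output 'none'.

Answer: (1,4) (1,6) (2,4) (2,6) (4,6) (5,6) (6,3) (6,4) (7,6)

Derivation:
(1,4): flips 1 -> legal
(1,5): no bracket -> illegal
(1,6): flips 2 -> legal
(2,4): flips 1 -> legal
(2,6): flips 1 -> legal
(4,6): flips 1 -> legal
(5,3): no bracket -> illegal
(5,5): no bracket -> illegal
(5,6): flips 2 -> legal
(6,3): flips 2 -> legal
(6,4): flips 1 -> legal
(6,6): no bracket -> illegal
(7,4): no bracket -> illegal
(7,5): no bracket -> illegal
(7,6): flips 2 -> legal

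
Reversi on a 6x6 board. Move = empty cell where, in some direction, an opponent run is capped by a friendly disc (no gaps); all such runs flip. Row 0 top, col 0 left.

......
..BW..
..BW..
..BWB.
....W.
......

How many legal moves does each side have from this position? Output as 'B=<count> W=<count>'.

-- B to move --
(0,2): no bracket -> illegal
(0,3): no bracket -> illegal
(0,4): flips 1 -> legal
(1,4): flips 2 -> legal
(2,4): flips 1 -> legal
(3,5): no bracket -> illegal
(4,2): no bracket -> illegal
(4,3): no bracket -> illegal
(4,5): no bracket -> illegal
(5,3): no bracket -> illegal
(5,4): flips 1 -> legal
(5,5): flips 2 -> legal
B mobility = 5
-- W to move --
(0,1): flips 1 -> legal
(0,2): no bracket -> illegal
(0,3): no bracket -> illegal
(1,1): flips 2 -> legal
(2,1): flips 1 -> legal
(2,4): flips 1 -> legal
(2,5): no bracket -> illegal
(3,1): flips 2 -> legal
(3,5): flips 1 -> legal
(4,1): flips 1 -> legal
(4,2): no bracket -> illegal
(4,3): no bracket -> illegal
(4,5): flips 1 -> legal
W mobility = 8

Answer: B=5 W=8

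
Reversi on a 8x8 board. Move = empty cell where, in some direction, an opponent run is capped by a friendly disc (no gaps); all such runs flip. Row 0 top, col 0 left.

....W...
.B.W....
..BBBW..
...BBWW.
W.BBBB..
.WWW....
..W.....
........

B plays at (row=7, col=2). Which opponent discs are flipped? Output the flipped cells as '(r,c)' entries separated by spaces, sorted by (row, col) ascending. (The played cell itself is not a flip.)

Answer: (5,2) (6,2)

Derivation:
Dir NW: first cell '.' (not opp) -> no flip
Dir N: opp run (6,2) (5,2) capped by B -> flip
Dir NE: first cell '.' (not opp) -> no flip
Dir W: first cell '.' (not opp) -> no flip
Dir E: first cell '.' (not opp) -> no flip
Dir SW: edge -> no flip
Dir S: edge -> no flip
Dir SE: edge -> no flip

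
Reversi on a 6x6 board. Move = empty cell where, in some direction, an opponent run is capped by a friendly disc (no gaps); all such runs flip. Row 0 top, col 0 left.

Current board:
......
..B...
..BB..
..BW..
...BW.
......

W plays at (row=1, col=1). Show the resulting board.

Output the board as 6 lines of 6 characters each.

Answer: ......
.WB...
..WB..
..BW..
...BW.
......

Derivation:
Place W at (1,1); scan 8 dirs for brackets.
Dir NW: first cell '.' (not opp) -> no flip
Dir N: first cell '.' (not opp) -> no flip
Dir NE: first cell '.' (not opp) -> no flip
Dir W: first cell '.' (not opp) -> no flip
Dir E: opp run (1,2), next='.' -> no flip
Dir SW: first cell '.' (not opp) -> no flip
Dir S: first cell '.' (not opp) -> no flip
Dir SE: opp run (2,2) capped by W -> flip
All flips: (2,2)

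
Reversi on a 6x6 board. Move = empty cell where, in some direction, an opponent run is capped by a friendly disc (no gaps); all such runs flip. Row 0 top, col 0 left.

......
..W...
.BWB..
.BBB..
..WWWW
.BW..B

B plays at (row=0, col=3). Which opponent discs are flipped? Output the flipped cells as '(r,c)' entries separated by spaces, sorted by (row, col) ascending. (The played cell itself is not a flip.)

Answer: (1,2)

Derivation:
Dir NW: edge -> no flip
Dir N: edge -> no flip
Dir NE: edge -> no flip
Dir W: first cell '.' (not opp) -> no flip
Dir E: first cell '.' (not opp) -> no flip
Dir SW: opp run (1,2) capped by B -> flip
Dir S: first cell '.' (not opp) -> no flip
Dir SE: first cell '.' (not opp) -> no flip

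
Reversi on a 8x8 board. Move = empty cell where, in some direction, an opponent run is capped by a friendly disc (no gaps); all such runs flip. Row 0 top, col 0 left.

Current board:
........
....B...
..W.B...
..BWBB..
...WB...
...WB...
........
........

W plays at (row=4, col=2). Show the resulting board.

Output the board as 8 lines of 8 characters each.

Place W at (4,2); scan 8 dirs for brackets.
Dir NW: first cell '.' (not opp) -> no flip
Dir N: opp run (3,2) capped by W -> flip
Dir NE: first cell 'W' (not opp) -> no flip
Dir W: first cell '.' (not opp) -> no flip
Dir E: first cell 'W' (not opp) -> no flip
Dir SW: first cell '.' (not opp) -> no flip
Dir S: first cell '.' (not opp) -> no flip
Dir SE: first cell 'W' (not opp) -> no flip
All flips: (3,2)

Answer: ........
....B...
..W.B...
..WWBB..
..WWB...
...WB...
........
........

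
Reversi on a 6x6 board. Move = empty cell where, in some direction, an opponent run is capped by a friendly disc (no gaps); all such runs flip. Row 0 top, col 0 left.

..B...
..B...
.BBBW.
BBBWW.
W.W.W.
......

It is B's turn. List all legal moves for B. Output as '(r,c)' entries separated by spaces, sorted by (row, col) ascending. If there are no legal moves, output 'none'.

(1,3): no bracket -> illegal
(1,4): no bracket -> illegal
(1,5): no bracket -> illegal
(2,5): flips 1 -> legal
(3,5): flips 2 -> legal
(4,1): no bracket -> illegal
(4,3): flips 1 -> legal
(4,5): flips 1 -> legal
(5,0): flips 1 -> legal
(5,1): no bracket -> illegal
(5,2): flips 1 -> legal
(5,3): flips 1 -> legal
(5,4): no bracket -> illegal
(5,5): flips 2 -> legal

Answer: (2,5) (3,5) (4,3) (4,5) (5,0) (5,2) (5,3) (5,5)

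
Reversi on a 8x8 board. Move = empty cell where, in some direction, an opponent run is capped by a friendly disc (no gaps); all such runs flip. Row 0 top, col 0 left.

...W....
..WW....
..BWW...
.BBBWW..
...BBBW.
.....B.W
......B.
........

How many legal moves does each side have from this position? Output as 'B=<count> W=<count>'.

Answer: B=10 W=12

Derivation:
-- B to move --
(0,1): flips 3 -> legal
(0,2): flips 1 -> legal
(0,4): flips 1 -> legal
(1,1): no bracket -> illegal
(1,4): flips 3 -> legal
(1,5): flips 1 -> legal
(2,1): no bracket -> illegal
(2,5): flips 4 -> legal
(2,6): flips 1 -> legal
(3,6): flips 2 -> legal
(3,7): flips 1 -> legal
(4,7): flips 1 -> legal
(5,6): no bracket -> illegal
(6,7): no bracket -> illegal
B mobility = 10
-- W to move --
(1,1): no bracket -> illegal
(2,0): no bracket -> illegal
(2,1): flips 1 -> legal
(3,0): flips 3 -> legal
(3,6): no bracket -> illegal
(4,0): flips 2 -> legal
(4,1): flips 1 -> legal
(4,2): flips 6 -> legal
(5,2): flips 1 -> legal
(5,3): flips 3 -> legal
(5,4): flips 1 -> legal
(5,6): flips 1 -> legal
(6,4): flips 1 -> legal
(6,5): flips 2 -> legal
(6,7): no bracket -> illegal
(7,5): flips 1 -> legal
(7,6): no bracket -> illegal
(7,7): no bracket -> illegal
W mobility = 12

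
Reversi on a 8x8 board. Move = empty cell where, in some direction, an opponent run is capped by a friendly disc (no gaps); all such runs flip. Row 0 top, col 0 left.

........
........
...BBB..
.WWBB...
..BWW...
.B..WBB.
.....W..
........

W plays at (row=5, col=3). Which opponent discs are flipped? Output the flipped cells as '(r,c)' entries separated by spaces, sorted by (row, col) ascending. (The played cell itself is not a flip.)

Answer: (4,2)

Derivation:
Dir NW: opp run (4,2) capped by W -> flip
Dir N: first cell 'W' (not opp) -> no flip
Dir NE: first cell 'W' (not opp) -> no flip
Dir W: first cell '.' (not opp) -> no flip
Dir E: first cell 'W' (not opp) -> no flip
Dir SW: first cell '.' (not opp) -> no flip
Dir S: first cell '.' (not opp) -> no flip
Dir SE: first cell '.' (not opp) -> no flip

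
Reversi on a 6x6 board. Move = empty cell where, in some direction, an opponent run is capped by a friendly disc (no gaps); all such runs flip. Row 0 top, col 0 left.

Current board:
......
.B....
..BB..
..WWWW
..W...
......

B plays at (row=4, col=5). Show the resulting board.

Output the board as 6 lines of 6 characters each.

Place B at (4,5); scan 8 dirs for brackets.
Dir NW: opp run (3,4) capped by B -> flip
Dir N: opp run (3,5), next='.' -> no flip
Dir NE: edge -> no flip
Dir W: first cell '.' (not opp) -> no flip
Dir E: edge -> no flip
Dir SW: first cell '.' (not opp) -> no flip
Dir S: first cell '.' (not opp) -> no flip
Dir SE: edge -> no flip
All flips: (3,4)

Answer: ......
.B....
..BB..
..WWBW
..W..B
......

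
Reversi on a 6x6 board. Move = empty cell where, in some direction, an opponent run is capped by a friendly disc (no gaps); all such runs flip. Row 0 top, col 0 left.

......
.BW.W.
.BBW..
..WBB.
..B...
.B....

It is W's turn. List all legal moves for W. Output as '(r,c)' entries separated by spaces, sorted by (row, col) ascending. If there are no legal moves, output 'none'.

Answer: (1,0) (2,0) (3,0) (3,5) (4,3) (4,5) (5,2)

Derivation:
(0,0): no bracket -> illegal
(0,1): no bracket -> illegal
(0,2): no bracket -> illegal
(1,0): flips 2 -> legal
(1,3): no bracket -> illegal
(2,0): flips 2 -> legal
(2,4): no bracket -> illegal
(2,5): no bracket -> illegal
(3,0): flips 1 -> legal
(3,1): no bracket -> illegal
(3,5): flips 2 -> legal
(4,0): no bracket -> illegal
(4,1): no bracket -> illegal
(4,3): flips 1 -> legal
(4,4): no bracket -> illegal
(4,5): flips 1 -> legal
(5,0): no bracket -> illegal
(5,2): flips 1 -> legal
(5,3): no bracket -> illegal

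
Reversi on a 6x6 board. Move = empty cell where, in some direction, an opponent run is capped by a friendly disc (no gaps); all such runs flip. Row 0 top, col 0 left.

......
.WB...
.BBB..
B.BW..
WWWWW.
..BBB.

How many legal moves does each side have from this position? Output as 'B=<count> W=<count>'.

-- B to move --
(0,0): flips 1 -> legal
(0,1): flips 1 -> legal
(0,2): no bracket -> illegal
(1,0): flips 1 -> legal
(2,0): no bracket -> illegal
(2,4): no bracket -> illegal
(3,1): flips 1 -> legal
(3,4): flips 3 -> legal
(3,5): flips 1 -> legal
(4,5): no bracket -> illegal
(5,0): flips 2 -> legal
(5,1): no bracket -> illegal
(5,5): flips 2 -> legal
B mobility = 8
-- W to move --
(0,1): no bracket -> illegal
(0,2): flips 3 -> legal
(0,3): no bracket -> illegal
(1,0): flips 2 -> legal
(1,3): flips 2 -> legal
(1,4): flips 2 -> legal
(2,0): flips 1 -> legal
(2,4): no bracket -> illegal
(3,1): flips 2 -> legal
(3,4): no bracket -> illegal
(4,5): no bracket -> illegal
(5,1): no bracket -> illegal
(5,5): no bracket -> illegal
W mobility = 6

Answer: B=8 W=6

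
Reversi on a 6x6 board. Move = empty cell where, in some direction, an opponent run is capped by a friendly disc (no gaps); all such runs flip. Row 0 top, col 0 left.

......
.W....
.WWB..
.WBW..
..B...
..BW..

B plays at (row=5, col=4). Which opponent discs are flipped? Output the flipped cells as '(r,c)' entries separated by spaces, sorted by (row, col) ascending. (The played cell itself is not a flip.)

Dir NW: first cell '.' (not opp) -> no flip
Dir N: first cell '.' (not opp) -> no flip
Dir NE: first cell '.' (not opp) -> no flip
Dir W: opp run (5,3) capped by B -> flip
Dir E: first cell '.' (not opp) -> no flip
Dir SW: edge -> no flip
Dir S: edge -> no flip
Dir SE: edge -> no flip

Answer: (5,3)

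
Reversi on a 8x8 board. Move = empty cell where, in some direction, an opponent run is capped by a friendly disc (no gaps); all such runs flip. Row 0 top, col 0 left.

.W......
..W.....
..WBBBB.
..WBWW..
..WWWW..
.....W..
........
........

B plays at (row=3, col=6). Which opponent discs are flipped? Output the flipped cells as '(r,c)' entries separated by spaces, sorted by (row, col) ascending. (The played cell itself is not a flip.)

Dir NW: first cell 'B' (not opp) -> no flip
Dir N: first cell 'B' (not opp) -> no flip
Dir NE: first cell '.' (not opp) -> no flip
Dir W: opp run (3,5) (3,4) capped by B -> flip
Dir E: first cell '.' (not opp) -> no flip
Dir SW: opp run (4,5), next='.' -> no flip
Dir S: first cell '.' (not opp) -> no flip
Dir SE: first cell '.' (not opp) -> no flip

Answer: (3,4) (3,5)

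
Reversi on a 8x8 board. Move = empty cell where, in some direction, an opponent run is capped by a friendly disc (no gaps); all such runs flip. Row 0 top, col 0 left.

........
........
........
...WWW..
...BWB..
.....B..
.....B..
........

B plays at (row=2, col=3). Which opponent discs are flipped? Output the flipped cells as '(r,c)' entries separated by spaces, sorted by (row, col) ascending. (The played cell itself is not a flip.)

Dir NW: first cell '.' (not opp) -> no flip
Dir N: first cell '.' (not opp) -> no flip
Dir NE: first cell '.' (not opp) -> no flip
Dir W: first cell '.' (not opp) -> no flip
Dir E: first cell '.' (not opp) -> no flip
Dir SW: first cell '.' (not opp) -> no flip
Dir S: opp run (3,3) capped by B -> flip
Dir SE: opp run (3,4) capped by B -> flip

Answer: (3,3) (3,4)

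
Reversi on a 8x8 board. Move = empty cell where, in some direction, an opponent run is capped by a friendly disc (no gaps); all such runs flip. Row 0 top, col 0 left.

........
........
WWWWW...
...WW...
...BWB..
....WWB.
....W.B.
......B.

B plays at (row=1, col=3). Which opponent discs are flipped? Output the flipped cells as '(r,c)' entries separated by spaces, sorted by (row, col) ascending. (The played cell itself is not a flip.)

Dir NW: first cell '.' (not opp) -> no flip
Dir N: first cell '.' (not opp) -> no flip
Dir NE: first cell '.' (not opp) -> no flip
Dir W: first cell '.' (not opp) -> no flip
Dir E: first cell '.' (not opp) -> no flip
Dir SW: opp run (2,2), next='.' -> no flip
Dir S: opp run (2,3) (3,3) capped by B -> flip
Dir SE: opp run (2,4), next='.' -> no flip

Answer: (2,3) (3,3)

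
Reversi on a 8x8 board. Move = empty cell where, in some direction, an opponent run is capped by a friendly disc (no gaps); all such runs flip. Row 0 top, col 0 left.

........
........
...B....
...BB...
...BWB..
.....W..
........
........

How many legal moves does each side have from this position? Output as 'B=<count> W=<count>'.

Answer: B=3 W=5

Derivation:
-- B to move --
(3,5): no bracket -> illegal
(4,6): no bracket -> illegal
(5,3): no bracket -> illegal
(5,4): flips 1 -> legal
(5,6): no bracket -> illegal
(6,4): no bracket -> illegal
(6,5): flips 1 -> legal
(6,6): flips 2 -> legal
B mobility = 3
-- W to move --
(1,2): no bracket -> illegal
(1,3): no bracket -> illegal
(1,4): no bracket -> illegal
(2,2): flips 1 -> legal
(2,4): flips 1 -> legal
(2,5): no bracket -> illegal
(3,2): no bracket -> illegal
(3,5): flips 1 -> legal
(3,6): no bracket -> illegal
(4,2): flips 1 -> legal
(4,6): flips 1 -> legal
(5,2): no bracket -> illegal
(5,3): no bracket -> illegal
(5,4): no bracket -> illegal
(5,6): no bracket -> illegal
W mobility = 5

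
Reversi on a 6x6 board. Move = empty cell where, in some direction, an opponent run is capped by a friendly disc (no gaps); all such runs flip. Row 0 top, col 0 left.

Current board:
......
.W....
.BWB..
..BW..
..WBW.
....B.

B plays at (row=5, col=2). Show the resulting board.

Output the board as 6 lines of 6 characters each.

Answer: ......
.W....
.BWB..
..BW..
..BBW.
..B.B.

Derivation:
Place B at (5,2); scan 8 dirs for brackets.
Dir NW: first cell '.' (not opp) -> no flip
Dir N: opp run (4,2) capped by B -> flip
Dir NE: first cell 'B' (not opp) -> no flip
Dir W: first cell '.' (not opp) -> no flip
Dir E: first cell '.' (not opp) -> no flip
Dir SW: edge -> no flip
Dir S: edge -> no flip
Dir SE: edge -> no flip
All flips: (4,2)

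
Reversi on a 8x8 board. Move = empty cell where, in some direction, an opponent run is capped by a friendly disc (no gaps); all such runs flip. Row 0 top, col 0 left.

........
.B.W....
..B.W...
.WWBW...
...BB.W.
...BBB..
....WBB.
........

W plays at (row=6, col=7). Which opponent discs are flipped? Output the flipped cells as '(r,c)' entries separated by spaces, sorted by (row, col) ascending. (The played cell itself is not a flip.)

Answer: (6,5) (6,6)

Derivation:
Dir NW: first cell '.' (not opp) -> no flip
Dir N: first cell '.' (not opp) -> no flip
Dir NE: edge -> no flip
Dir W: opp run (6,6) (6,5) capped by W -> flip
Dir E: edge -> no flip
Dir SW: first cell '.' (not opp) -> no flip
Dir S: first cell '.' (not opp) -> no flip
Dir SE: edge -> no flip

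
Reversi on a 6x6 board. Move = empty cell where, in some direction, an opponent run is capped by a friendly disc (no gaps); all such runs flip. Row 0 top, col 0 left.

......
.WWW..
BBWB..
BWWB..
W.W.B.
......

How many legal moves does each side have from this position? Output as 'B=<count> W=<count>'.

Answer: B=9 W=6

Derivation:
-- B to move --
(0,0): flips 2 -> legal
(0,1): flips 2 -> legal
(0,2): flips 1 -> legal
(0,3): flips 2 -> legal
(0,4): no bracket -> illegal
(1,0): no bracket -> illegal
(1,4): no bracket -> illegal
(2,4): no bracket -> illegal
(4,1): flips 2 -> legal
(4,3): flips 1 -> legal
(5,0): flips 1 -> legal
(5,1): flips 1 -> legal
(5,2): no bracket -> illegal
(5,3): flips 2 -> legal
B mobility = 9
-- W to move --
(1,0): flips 3 -> legal
(1,4): flips 1 -> legal
(2,4): flips 2 -> legal
(3,4): flips 2 -> legal
(3,5): no bracket -> illegal
(4,1): no bracket -> illegal
(4,3): flips 2 -> legal
(4,5): no bracket -> illegal
(5,3): no bracket -> illegal
(5,4): no bracket -> illegal
(5,5): flips 2 -> legal
W mobility = 6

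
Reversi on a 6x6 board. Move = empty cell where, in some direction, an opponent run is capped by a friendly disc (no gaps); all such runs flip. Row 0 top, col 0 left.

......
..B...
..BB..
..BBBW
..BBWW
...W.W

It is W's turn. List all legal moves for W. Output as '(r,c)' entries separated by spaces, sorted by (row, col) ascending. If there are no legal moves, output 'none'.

(0,1): flips 3 -> legal
(0,2): no bracket -> illegal
(0,3): no bracket -> illegal
(1,1): flips 2 -> legal
(1,3): flips 3 -> legal
(1,4): no bracket -> illegal
(2,1): no bracket -> illegal
(2,4): flips 1 -> legal
(2,5): no bracket -> illegal
(3,1): flips 4 -> legal
(4,1): flips 2 -> legal
(5,1): no bracket -> illegal
(5,2): no bracket -> illegal
(5,4): no bracket -> illegal

Answer: (0,1) (1,1) (1,3) (2,4) (3,1) (4,1)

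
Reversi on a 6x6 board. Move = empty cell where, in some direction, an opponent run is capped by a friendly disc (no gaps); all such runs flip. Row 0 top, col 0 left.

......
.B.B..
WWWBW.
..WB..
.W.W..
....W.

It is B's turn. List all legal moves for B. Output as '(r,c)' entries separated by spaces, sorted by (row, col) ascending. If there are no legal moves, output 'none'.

Answer: (1,5) (2,5) (3,1) (3,5) (5,0) (5,3)

Derivation:
(1,0): no bracket -> illegal
(1,2): no bracket -> illegal
(1,4): no bracket -> illegal
(1,5): flips 1 -> legal
(2,5): flips 1 -> legal
(3,0): no bracket -> illegal
(3,1): flips 3 -> legal
(3,4): no bracket -> illegal
(3,5): flips 1 -> legal
(4,0): no bracket -> illegal
(4,2): no bracket -> illegal
(4,4): no bracket -> illegal
(4,5): no bracket -> illegal
(5,0): flips 2 -> legal
(5,1): no bracket -> illegal
(5,2): no bracket -> illegal
(5,3): flips 1 -> legal
(5,5): no bracket -> illegal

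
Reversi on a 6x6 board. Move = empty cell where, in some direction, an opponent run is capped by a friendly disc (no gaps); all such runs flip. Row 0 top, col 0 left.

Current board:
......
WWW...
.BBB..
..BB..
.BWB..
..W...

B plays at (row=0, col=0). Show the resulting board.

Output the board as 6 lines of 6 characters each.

Place B at (0,0); scan 8 dirs for brackets.
Dir NW: edge -> no flip
Dir N: edge -> no flip
Dir NE: edge -> no flip
Dir W: edge -> no flip
Dir E: first cell '.' (not opp) -> no flip
Dir SW: edge -> no flip
Dir S: opp run (1,0), next='.' -> no flip
Dir SE: opp run (1,1) capped by B -> flip
All flips: (1,1)

Answer: B.....
WBW...
.BBB..
..BB..
.BWB..
..W...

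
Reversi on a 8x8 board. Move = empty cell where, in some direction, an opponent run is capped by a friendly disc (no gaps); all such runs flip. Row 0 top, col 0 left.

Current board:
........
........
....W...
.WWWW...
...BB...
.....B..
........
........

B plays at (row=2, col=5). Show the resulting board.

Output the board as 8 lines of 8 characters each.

Answer: ........
........
....WB..
.WWWB...
...BB...
.....B..
........
........

Derivation:
Place B at (2,5); scan 8 dirs for brackets.
Dir NW: first cell '.' (not opp) -> no flip
Dir N: first cell '.' (not opp) -> no flip
Dir NE: first cell '.' (not opp) -> no flip
Dir W: opp run (2,4), next='.' -> no flip
Dir E: first cell '.' (not opp) -> no flip
Dir SW: opp run (3,4) capped by B -> flip
Dir S: first cell '.' (not opp) -> no flip
Dir SE: first cell '.' (not opp) -> no flip
All flips: (3,4)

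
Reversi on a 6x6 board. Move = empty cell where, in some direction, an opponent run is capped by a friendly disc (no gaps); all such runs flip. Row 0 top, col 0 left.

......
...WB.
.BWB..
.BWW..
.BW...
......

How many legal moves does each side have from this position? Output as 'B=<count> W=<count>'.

-- B to move --
(0,2): no bracket -> illegal
(0,3): flips 1 -> legal
(0,4): flips 2 -> legal
(1,1): no bracket -> illegal
(1,2): flips 1 -> legal
(2,4): no bracket -> illegal
(3,4): flips 2 -> legal
(4,3): flips 3 -> legal
(4,4): no bracket -> illegal
(5,1): no bracket -> illegal
(5,2): no bracket -> illegal
(5,3): flips 1 -> legal
B mobility = 6
-- W to move --
(0,3): no bracket -> illegal
(0,4): no bracket -> illegal
(0,5): flips 2 -> legal
(1,0): flips 1 -> legal
(1,1): no bracket -> illegal
(1,2): no bracket -> illegal
(1,5): flips 1 -> legal
(2,0): flips 2 -> legal
(2,4): flips 1 -> legal
(2,5): no bracket -> illegal
(3,0): flips 1 -> legal
(3,4): no bracket -> illegal
(4,0): flips 2 -> legal
(5,0): flips 1 -> legal
(5,1): no bracket -> illegal
(5,2): no bracket -> illegal
W mobility = 8

Answer: B=6 W=8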